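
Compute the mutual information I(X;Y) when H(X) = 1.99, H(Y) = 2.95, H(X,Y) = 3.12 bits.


I(X;Y) = H(X) + H(Y) - H(X,Y) = 1.99 + 2.95 - 3.12 = 1.82

1.82 bits


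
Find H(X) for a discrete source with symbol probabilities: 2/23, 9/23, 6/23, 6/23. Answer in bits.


H = -sum(p_i * log2(p_i)). Terms: -(2/23)*log2(2/23) = 0.306397; -(9/23)*log2(9/23) = 0.529684; -(6/23)*log2(6/23) = 0.505722; -(6/23)*log2(6/23) = 0.505722. H = 0.306397 + 0.529684 + 0.505722 + 0.505722 = 1.8475

1.8475 bits


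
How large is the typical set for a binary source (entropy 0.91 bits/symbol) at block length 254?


log2|A_typical| = nH = 254 * 0.91 = 231.14, so |A_typical| ~ 2^231.14 = 3.803e+69

3.803e+69


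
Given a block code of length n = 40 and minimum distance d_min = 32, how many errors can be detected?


Detection capability = d_min - 1 = 32 - 1 = 31

31 errors


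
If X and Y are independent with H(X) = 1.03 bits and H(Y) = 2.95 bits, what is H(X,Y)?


For independent variables, H(X,Y) = H(X) + H(Y) = 1.03 + 2.95 = 3.98

3.98 bits


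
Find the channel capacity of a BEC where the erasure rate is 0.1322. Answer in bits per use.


C = 1 - epsilon = 1 - 0.1322 = 0.8678

0.8678 bits


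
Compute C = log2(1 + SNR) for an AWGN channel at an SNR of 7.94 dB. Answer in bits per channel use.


SNR_linear = 10^(7.94/10) = 6.223; C = log2(1 + SNR_linear) = log2(1 + 6.223) = 2.8526

2.8526 bits/channel use


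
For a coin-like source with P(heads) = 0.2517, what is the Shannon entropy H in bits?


H = -p*log2(p) - (1-p)*log2(1-p). -0.2517*log2(0.2517) = 0.500939; -0.7483*log2(0.7483) = 0.313022. H = 0.500939 + 0.313022 = 0.814

0.814 bits


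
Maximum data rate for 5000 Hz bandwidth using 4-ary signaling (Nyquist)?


Rate = 2 * B * log2(M) = 2 * 5000 * 2.0 = 20000.0

20000.0 bps


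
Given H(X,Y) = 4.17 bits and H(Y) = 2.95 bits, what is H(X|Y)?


H(X|Y) = H(X,Y) - H(Y) = 4.17 - 2.95 = 1.22

1.22 bits


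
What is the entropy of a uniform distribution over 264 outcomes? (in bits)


H = log2(n) = log2(264) = 8.0444

8.0444 bits


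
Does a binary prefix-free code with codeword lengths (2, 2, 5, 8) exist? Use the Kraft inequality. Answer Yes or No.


Kraft sum = sum(2^(-l_i)) = 0.5352, need <= 1. Result: satisfied (a binary prefix-free code with these lengths exists)

Yes


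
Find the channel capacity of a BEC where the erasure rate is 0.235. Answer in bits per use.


C = 1 - epsilon = 1 - 0.235 = 0.765

0.765 bits


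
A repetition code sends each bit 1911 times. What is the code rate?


Rate = k/n = 1/1911

1/1911


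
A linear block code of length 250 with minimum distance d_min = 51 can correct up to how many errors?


Correction capability = floor((d-1)/2) = floor((51-1)/2) = 25

25 errors


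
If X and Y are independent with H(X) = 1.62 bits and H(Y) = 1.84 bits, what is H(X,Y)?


For independent variables, H(X,Y) = H(X) + H(Y) = 1.62 + 1.84 = 3.46

3.46 bits


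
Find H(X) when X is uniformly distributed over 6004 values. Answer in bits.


H = log2(n) = log2(6004) = 12.5517

12.5517 bits


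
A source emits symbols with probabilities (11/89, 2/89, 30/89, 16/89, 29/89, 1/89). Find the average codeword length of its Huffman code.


Huffman construction (repeatedly merge the two least-probable nodes; each merge adds 1 bit to every symbol beneath it): 1/89 + 2/89 = 3/89; 3/89 + 11/89 = 14/89; 14/89 + 16/89 = 30/89; 29/89 + 30/89 = 59/89; 30/89 + 59/89 = 1. Resulting codeword lengths (in the order the probabilities were given): (3, 4, 2, 2, 2, 4). L_avg = sum(p_i * l_i) = 11/89*3 + 2/89*4 + 30/89*2 + 16/89*2 + 29/89*2 + 1/89*4 = 195/89 = 2.191

2.191 bits


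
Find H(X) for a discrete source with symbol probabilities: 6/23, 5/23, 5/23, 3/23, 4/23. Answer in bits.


H = -sum(p_i * log2(p_i)). Terms: -(6/23)*log2(6/23) = 0.505722; -(5/23)*log2(5/23) = 0.478616; -(5/23)*log2(5/23) = 0.478616; -(3/23)*log2(3/23) = 0.383296; -(4/23)*log2(4/23) = 0.438880. H = 0.505722 + 0.478616 + 0.478616 + 0.383296 + 0.438880 = 2.2851

2.2851 bits


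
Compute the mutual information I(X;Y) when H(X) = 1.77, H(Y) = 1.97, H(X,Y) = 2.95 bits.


I(X;Y) = H(X) + H(Y) - H(X,Y) = 1.77 + 1.97 - 2.95 = 0.79

0.79 bits


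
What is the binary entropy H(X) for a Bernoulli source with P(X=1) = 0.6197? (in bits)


H = -p*log2(p) - (1-p)*log2(1-p). -0.6197*log2(0.6197) = 0.427815; -0.3803*log2(0.3803) = 0.530439. H = 0.427815 + 0.530439 = 0.9583

0.9583 bits


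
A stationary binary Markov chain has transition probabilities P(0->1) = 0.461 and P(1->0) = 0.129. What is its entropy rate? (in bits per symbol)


Stationary distribution: pi_0 = p10/(p01+p10) = 0.2186, pi_1 = 0.7814. Entropy rate H' = pi_0*H(p01) + pi_1*H(p10) = 0.2186*0.9956 + 0.7814*0.5547 = 0.6511

0.6511 bits/symbol


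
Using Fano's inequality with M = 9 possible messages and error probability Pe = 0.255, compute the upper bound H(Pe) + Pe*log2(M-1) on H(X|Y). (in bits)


H(Pe) = -Pe*log2(Pe) - (1-Pe)*log2(1-Pe) = -0.255*log2(0.255) - 0.745*log2(0.745) = 0.502715 + 0.316392 = 0.8191. Pe*log2(M-1) = 0.255*log2(8) = 0.765000. Bound = H(Pe) + Pe*log2(M-1) = 0.502715 + 0.316392 + 0.765000 = 1.5841

1.5841 bits


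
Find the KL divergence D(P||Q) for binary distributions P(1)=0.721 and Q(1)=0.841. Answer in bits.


KL = p*log2(p/q) + (1-p)*log2((1-p)/(1-q)) = 0.721*log2(0.721/0.841) + 0.279*log2(0.279/0.159) = 0.0662

0.0662 bits


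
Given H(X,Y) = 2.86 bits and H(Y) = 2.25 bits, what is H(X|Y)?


H(X|Y) = H(X,Y) - H(Y) = 2.86 - 2.25 = 0.61

0.61 bits


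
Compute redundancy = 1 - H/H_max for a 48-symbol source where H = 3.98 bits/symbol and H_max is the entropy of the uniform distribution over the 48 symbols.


H_max = log2(K) = log2(48) = 5.585 bits/symbol. Redundancy = 1 - H/H_max = 1 - 3.98/5.585 = 1 - 0.7126 = 0.2874

0.2874


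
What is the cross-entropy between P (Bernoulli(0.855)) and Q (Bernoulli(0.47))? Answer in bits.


H(P,Q) = -p*log2(q) - (1-p)*log2(1-q). -0.855*log2(0.47) = 0.931324; -0.145*log2(0.53) = 0.132811. H(P,Q) = 0.931324 + 0.132811 = 1.0641

1.0641 bits


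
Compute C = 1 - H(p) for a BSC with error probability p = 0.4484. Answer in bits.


H(p) = -p*log2(p) - (1-p)*log2(1-p) = -0.4484*log2(0.4484) - 0.5516*log2(0.5516) = 0.518862 + 0.473441 = 0.9923. C = 1 - H(p) = 1 - 0.9923 = 0.0077

0.0077 bits


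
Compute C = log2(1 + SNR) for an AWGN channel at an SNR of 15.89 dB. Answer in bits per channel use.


SNR_linear = 10^(15.89/10) = 38.815; C = log2(1 + SNR_linear) = log2(1 + 38.815) = 5.3152

5.3152 bits/channel use


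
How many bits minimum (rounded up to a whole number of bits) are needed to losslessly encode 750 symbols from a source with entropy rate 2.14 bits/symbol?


Minimum bits >= n * H = 750 * 2.14 = 1605.0, rounded up to a whole number of bits = 1605

1605 bits


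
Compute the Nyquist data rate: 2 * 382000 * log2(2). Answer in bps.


Rate = 2 * B * log2(M) = 2 * 382000 * 1.0 = 764000.0

764000.0 bps


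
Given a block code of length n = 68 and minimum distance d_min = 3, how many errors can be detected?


Detection capability = d_min - 1 = 3 - 1 = 2

2 errors


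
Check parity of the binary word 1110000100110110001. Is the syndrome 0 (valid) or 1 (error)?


Syndrome = XOR of all bits = 1 XOR 1 XOR 1 XOR 0 XOR 0 XOR 0 XOR 0 XOR 1 XOR 0 XOR 0 XOR 1 XOR 1 XOR 0 XOR 1 XOR 1 XOR 0 XOR 0 XOR 0 XOR 1 = 1

1


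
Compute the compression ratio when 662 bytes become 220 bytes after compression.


Ratio = original / compressed = 662 / 220 = 3.0091

3.0091


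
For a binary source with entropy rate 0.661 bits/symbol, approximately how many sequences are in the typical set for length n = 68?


log2|A_typical| = nH = 68 * 0.661 = 44.948, so |A_typical| ~ 2^44.948 = 3.394e+13

3.394e+13


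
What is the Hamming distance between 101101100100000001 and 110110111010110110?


Count differing positions: . ^ ^ . ^ ^ . ^ ^ ^ ^ . ^ ^ . ^ ^ ^ = 13 differences

13


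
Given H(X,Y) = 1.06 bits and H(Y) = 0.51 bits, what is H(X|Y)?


H(X|Y) = H(X,Y) - H(Y) = 1.06 - 0.51 = 0.55

0.55 bits


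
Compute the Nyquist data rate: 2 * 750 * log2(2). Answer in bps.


Rate = 2 * B * log2(M) = 2 * 750 * 1.0 = 1500.0

1500.0 bps


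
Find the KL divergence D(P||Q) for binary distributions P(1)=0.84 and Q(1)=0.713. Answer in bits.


KL = p*log2(p/q) + (1-p)*log2((1-p)/(1-q)) = 0.84*log2(0.84/0.713) + 0.16*log2(0.16/0.287) = 0.0638

0.0638 bits


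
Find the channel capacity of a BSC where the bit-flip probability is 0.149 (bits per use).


H(p) = -p*log2(p) - (1-p)*log2(1-p) = -0.149*log2(0.149) - 0.851*log2(0.851) = 0.409246 + 0.198086 = 0.6073. C = 1 - H(p) = 1 - 0.6073 = 0.3927

0.3927 bits


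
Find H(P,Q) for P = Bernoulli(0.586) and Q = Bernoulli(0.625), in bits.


H(P,Q) = -p*log2(q) - (1-p)*log2(1-q). -0.586*log2(0.625) = 0.397350; -0.414*log2(0.375) = 0.585826. H(P,Q) = 0.397350 + 0.585826 = 0.9832

0.9832 bits


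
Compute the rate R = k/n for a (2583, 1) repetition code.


Rate = k/n = 1/2583

1/2583


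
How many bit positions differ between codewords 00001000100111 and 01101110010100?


Count differing positions: . ^ ^ . . ^ ^ . ^ ^ . . ^ ^ = 8 differences

8


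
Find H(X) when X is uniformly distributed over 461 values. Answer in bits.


H = log2(n) = log2(461) = 8.8486

8.8486 bits


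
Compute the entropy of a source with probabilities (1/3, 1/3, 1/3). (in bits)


H = -sum(p_i * log2(p_i)). Terms: -(1/3)*log2(1/3) = 0.528321; -(1/3)*log2(1/3) = 0.528321; -(1/3)*log2(1/3) = 0.528321. H = 0.528321 + 0.528321 + 0.528321 = 1.585

1.585 bits


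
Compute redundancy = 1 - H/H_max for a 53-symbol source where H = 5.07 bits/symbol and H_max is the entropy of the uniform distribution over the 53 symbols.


H_max = log2(K) = log2(53) = 5.7279 bits/symbol. Redundancy = 1 - H/H_max = 1 - 5.07/5.7279 = 1 - 0.8851 = 0.1149

0.1149


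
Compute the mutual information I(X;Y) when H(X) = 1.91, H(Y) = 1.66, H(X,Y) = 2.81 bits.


I(X;Y) = H(X) + H(Y) - H(X,Y) = 1.91 + 1.66 - 2.81 = 0.76

0.76 bits


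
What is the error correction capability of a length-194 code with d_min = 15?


Correction capability = floor((d-1)/2) = floor((15-1)/2) = 7

7 errors


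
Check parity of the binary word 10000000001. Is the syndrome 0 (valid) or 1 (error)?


Syndrome = XOR of all bits = 1 XOR 0 XOR 0 XOR 0 XOR 0 XOR 0 XOR 0 XOR 0 XOR 0 XOR 0 XOR 1 = 0

0


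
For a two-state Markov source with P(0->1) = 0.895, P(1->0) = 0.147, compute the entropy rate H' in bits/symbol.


Stationary distribution: pi_0 = p10/(p01+p10) = 0.1411, pi_1 = 0.8589. Entropy rate H' = pi_0*H(p01) + pi_1*H(p10) = 0.1411*0.4846 + 0.8589*0.6023 = 0.5857

0.5857 bits/symbol


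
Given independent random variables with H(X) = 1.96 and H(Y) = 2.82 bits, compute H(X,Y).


For independent variables, H(X,Y) = H(X) + H(Y) = 1.96 + 2.82 = 4.78

4.78 bits


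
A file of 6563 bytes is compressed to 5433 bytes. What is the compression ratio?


Ratio = original / compressed = 6563 / 5433 = 1.208

1.208


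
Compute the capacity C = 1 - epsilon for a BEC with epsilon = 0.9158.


C = 1 - epsilon = 1 - 0.9158 = 0.0842

0.0842 bits


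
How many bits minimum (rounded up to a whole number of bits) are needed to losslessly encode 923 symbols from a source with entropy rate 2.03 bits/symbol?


Minimum bits >= n * H = 923 * 2.03 = 1873.69, rounded up to a whole number of bits = 1874

1874 bits


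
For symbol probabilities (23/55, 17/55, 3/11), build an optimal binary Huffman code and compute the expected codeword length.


Huffman construction (repeatedly merge the two least-probable nodes; each merge adds 1 bit to every symbol beneath it): 3/11 + 17/55 = 32/55; 23/55 + 32/55 = 1. Resulting codeword lengths (in the order the probabilities were given): (1, 2, 2). L_avg = sum(p_i * l_i) = 23/55*1 + 17/55*2 + 3/11*2 = 87/55 = 1.5818

1.5818 bits


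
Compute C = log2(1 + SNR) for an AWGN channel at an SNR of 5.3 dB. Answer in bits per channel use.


SNR_linear = 10^(5.3/10) = 3.3884; C = log2(1 + SNR_linear) = log2(1 + 3.3884) = 2.1337

2.1337 bits/channel use


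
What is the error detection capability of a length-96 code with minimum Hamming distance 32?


Detection capability = d_min - 1 = 32 - 1 = 31

31 errors


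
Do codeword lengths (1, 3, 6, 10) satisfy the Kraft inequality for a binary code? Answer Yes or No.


Kraft sum = sum(2^(-l_i)) = 0.6416, need <= 1. Result: satisfied (a binary prefix-free code with these lengths exists)

Yes


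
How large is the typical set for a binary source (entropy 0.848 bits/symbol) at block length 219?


log2|A_typical| = nH = 219 * 0.848 = 185.712, so |A_typical| ~ 2^185.712 = 8.033e+55

8.033e+55


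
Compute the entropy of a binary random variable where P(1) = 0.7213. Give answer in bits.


H = -p*log2(p) - (1-p)*log2(1-p). -0.7213*log2(0.7213) = 0.339969; -0.2787*log2(0.2787) = 0.513704. H = 0.339969 + 0.513704 = 0.8537

0.8537 bits


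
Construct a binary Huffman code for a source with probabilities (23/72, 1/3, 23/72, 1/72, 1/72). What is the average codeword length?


Huffman construction (repeatedly merge the two least-probable nodes; each merge adds 1 bit to every symbol beneath it): 1/72 + 1/72 = 1/36; 1/36 + 23/72 = 25/72; 23/72 + 1/3 = 47/72; 25/72 + 47/72 = 1. Resulting codeword lengths (in the order the probabilities were given): (2, 2, 2, 3, 3). L_avg = sum(p_i * l_i) = 23/72*2 + 1/3*2 + 23/72*2 + 1/72*3 + 1/72*3 = 73/36 = 2.0278

2.0278 bits


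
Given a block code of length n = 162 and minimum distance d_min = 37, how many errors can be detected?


Detection capability = d_min - 1 = 37 - 1 = 36

36 errors


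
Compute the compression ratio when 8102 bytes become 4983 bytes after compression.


Ratio = original / compressed = 8102 / 4983 = 1.6259

1.6259


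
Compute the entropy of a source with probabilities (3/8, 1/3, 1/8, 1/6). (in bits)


H = -sum(p_i * log2(p_i)). Terms: -(3/8)*log2(3/8) = 0.530639; -(1/3)*log2(1/3) = 0.528321; -(1/8)*log2(1/8) = 0.375000; -(1/6)*log2(1/6) = 0.430827. H = 0.530639 + 0.528321 + 0.375000 + 0.430827 = 1.8648

1.8648 bits


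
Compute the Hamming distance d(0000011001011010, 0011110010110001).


Count differing positions: . . ^ ^ ^ . ^ . ^ ^ ^ . ^ . ^ ^ = 10 differences

10


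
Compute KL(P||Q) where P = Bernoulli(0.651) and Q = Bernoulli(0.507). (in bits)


KL = p*log2(p/q) + (1-p)*log2((1-p)/(1-q)) = 0.651*log2(0.651/0.507) + 0.349*log2(0.349/0.493) = 0.0609

0.0609 bits


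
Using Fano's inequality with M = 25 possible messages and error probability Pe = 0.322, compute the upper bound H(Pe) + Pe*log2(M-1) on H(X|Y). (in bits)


H(Pe) = -Pe*log2(Pe) - (1-Pe)*log2(1-Pe) = -0.322*log2(0.322) - 0.678*log2(0.678) = 0.526427 + 0.380116 = 0.9065. Pe*log2(M-1) = 0.322*log2(24) = 1.476358. Bound = H(Pe) + Pe*log2(M-1) = 0.526427 + 0.380116 + 1.476358 = 2.3829

2.3829 bits


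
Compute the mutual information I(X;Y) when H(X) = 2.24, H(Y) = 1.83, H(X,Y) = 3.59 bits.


I(X;Y) = H(X) + H(Y) - H(X,Y) = 2.24 + 1.83 - 3.59 = 0.48

0.48 bits


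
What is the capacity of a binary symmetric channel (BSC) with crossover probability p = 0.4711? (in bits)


H(p) = -p*log2(p) - (1-p)*log2(1-p) = -0.4711*log2(0.4711) - 0.5289*log2(0.5289) = 0.511565 + 0.486024 = 0.9976. C = 1 - H(p) = 1 - 0.9976 = 0.0024

0.0024 bits


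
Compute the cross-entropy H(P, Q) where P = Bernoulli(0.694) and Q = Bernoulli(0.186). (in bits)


H(P,Q) = -p*log2(q) - (1-p)*log2(1-q). -0.694*log2(0.186) = 1.684078; -0.306*log2(0.814) = 0.090851. H(P,Q) = 1.684078 + 0.090851 = 1.7749

1.7749 bits


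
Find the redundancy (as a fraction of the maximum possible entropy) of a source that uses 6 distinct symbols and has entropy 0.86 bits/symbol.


H_max = log2(K) = log2(6) = 2.585 bits/symbol. Redundancy = 1 - H/H_max = 1 - 0.86/2.585 = 1 - 0.3327 = 0.6673

0.6673


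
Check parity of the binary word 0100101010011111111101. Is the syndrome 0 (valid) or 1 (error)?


Syndrome = XOR of all bits = 0 XOR 1 XOR 0 XOR 0 XOR 1 XOR 0 XOR 1 XOR 0 XOR 1 XOR 0 XOR 0 XOR 1 XOR 1 XOR 1 XOR 1 XOR 1 XOR 1 XOR 1 XOR 1 XOR 1 XOR 0 XOR 1 = 0

0


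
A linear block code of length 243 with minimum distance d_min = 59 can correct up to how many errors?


Correction capability = floor((d-1)/2) = floor((59-1)/2) = 29

29 errors


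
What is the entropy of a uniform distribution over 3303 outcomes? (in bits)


H = log2(n) = log2(3303) = 11.6896

11.6896 bits


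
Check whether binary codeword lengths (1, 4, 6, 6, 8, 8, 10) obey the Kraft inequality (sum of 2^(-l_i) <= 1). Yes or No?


Kraft sum = sum(2^(-l_i)) = 0.6025, need <= 1. Result: satisfied (a binary prefix-free code with these lengths exists)

Yes


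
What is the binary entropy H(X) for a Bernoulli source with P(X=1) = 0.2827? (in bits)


H = -p*log2(p) - (1-p)*log2(1-p). -0.2827*log2(0.2827) = 0.515265; -0.7173*log2(0.7173) = 0.343839. H = 0.515265 + 0.343839 = 0.8591

0.8591 bits


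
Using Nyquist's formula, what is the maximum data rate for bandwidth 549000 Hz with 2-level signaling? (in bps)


Rate = 2 * B * log2(M) = 2 * 549000 * 1.0 = 1098000.0

1098000.0 bps


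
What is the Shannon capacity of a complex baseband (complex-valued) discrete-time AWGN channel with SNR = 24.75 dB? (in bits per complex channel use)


SNR_linear = 10^(24.75/10) = 298.5383; C = log2(1 + SNR_linear) = log2(1 + 298.5383) = 8.2266

8.2266 bits/channel use


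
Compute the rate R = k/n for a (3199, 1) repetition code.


Rate = k/n = 1/3199

1/3199


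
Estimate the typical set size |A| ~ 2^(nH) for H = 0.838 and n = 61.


log2|A_typical| = nH = 61 * 0.838 = 51.118, so |A_typical| ~ 2^51.118 = 2.444e+15

2.444e+15


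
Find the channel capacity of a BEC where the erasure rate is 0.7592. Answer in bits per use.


C = 1 - epsilon = 1 - 0.7592 = 0.2408

0.2408 bits


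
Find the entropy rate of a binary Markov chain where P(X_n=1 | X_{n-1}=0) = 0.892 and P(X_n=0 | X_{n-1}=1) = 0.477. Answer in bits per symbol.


Stationary distribution: pi_0 = p10/(p01+p10) = 0.3484, pi_1 = 0.6516. Entropy rate H' = pi_0*H(p01) + pi_1*H(p10) = 0.3484*0.4939 + 0.6516*0.9985 = 0.8226

0.8226 bits/symbol


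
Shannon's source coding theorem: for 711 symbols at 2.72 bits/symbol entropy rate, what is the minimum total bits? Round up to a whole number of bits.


Minimum bits >= n * H = 711 * 2.72 = 1933.92, rounded up to a whole number of bits = 1934

1934 bits


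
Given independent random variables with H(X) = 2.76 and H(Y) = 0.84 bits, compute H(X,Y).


For independent variables, H(X,Y) = H(X) + H(Y) = 2.76 + 0.84 = 3.6

3.6 bits


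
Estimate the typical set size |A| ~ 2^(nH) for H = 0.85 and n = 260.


log2|A_typical| = nH = 260 * 0.85 = 221.0, so |A_typical| ~ 2^221.0 = 3.370e+66

3.370e+66


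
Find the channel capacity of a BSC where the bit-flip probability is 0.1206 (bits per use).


H(p) = -p*log2(p) - (1-p)*log2(1-p) = -0.1206*log2(0.1206) - 0.8794*log2(0.8794) = 0.368035 + 0.163048 = 0.5311. C = 1 - H(p) = 1 - 0.5311 = 0.4689

0.4689 bits


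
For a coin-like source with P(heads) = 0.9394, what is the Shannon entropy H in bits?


H = -p*log2(p) - (1-p)*log2(1-p). -0.9394*log2(0.9394) = 0.084723; -0.0606*log2(0.0606) = 0.245099. H = 0.084723 + 0.245099 = 0.3298

0.3298 bits


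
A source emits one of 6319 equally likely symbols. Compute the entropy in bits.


H = log2(n) = log2(6319) = 12.6255

12.6255 bits


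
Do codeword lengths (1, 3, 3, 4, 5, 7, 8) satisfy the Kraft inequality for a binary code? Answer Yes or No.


Kraft sum = sum(2^(-l_i)) = 0.8555, need <= 1. Result: satisfied (a binary prefix-free code with these lengths exists)

Yes


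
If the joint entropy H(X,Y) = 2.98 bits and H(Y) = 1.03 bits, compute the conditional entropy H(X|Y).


H(X|Y) = H(X,Y) - H(Y) = 2.98 - 1.03 = 1.95

1.95 bits


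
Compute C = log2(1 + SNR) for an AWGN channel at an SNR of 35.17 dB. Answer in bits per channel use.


SNR_linear = 10^(35.17/10) = 3288.5163; C = log2(1 + SNR_linear) = log2(1 + 3288.5163) = 11.6837

11.6837 bits/channel use


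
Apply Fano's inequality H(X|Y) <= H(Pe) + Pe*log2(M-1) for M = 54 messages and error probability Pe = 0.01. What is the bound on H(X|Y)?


H(Pe) = -Pe*log2(Pe) - (1-Pe)*log2(1-Pe) = -0.01*log2(0.01) - 0.99*log2(0.99) = 0.066439 + 0.014355 = 0.0808. Pe*log2(M-1) = 0.01*log2(53) = 0.057279. Bound = H(Pe) + Pe*log2(M-1) = 0.066439 + 0.014355 + 0.057279 = 0.1381

0.1381 bits


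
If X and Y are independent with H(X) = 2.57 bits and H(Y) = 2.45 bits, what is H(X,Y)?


For independent variables, H(X,Y) = H(X) + H(Y) = 2.57 + 2.45 = 5.02

5.02 bits


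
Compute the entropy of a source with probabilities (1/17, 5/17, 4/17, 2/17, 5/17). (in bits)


H = -sum(p_i * log2(p_i)). Terms: -(1/17)*log2(1/17) = 0.240439; -(5/17)*log2(5/17) = 0.519275; -(4/17)*log2(4/17) = 0.491168; -(2/17)*log2(2/17) = 0.363231; -(5/17)*log2(5/17) = 0.519275. H = 0.240439 + 0.519275 + 0.491168 + 0.363231 + 0.519275 = 2.1334

2.1334 bits


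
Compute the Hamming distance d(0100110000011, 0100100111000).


Count differing positions: . . . . . ^ . ^ ^ ^ . ^ ^ = 6 differences

6


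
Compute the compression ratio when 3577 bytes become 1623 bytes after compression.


Ratio = original / compressed = 3577 / 1623 = 2.2039

2.2039


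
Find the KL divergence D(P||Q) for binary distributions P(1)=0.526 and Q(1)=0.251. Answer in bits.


KL = p*log2(p/q) + (1-p)*log2((1-p)/(1-q)) = 0.526*log2(0.526/0.251) + 0.474*log2(0.474/0.749) = 0.2486

0.2486 bits


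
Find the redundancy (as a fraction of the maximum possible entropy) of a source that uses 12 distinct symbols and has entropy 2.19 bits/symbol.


H_max = log2(K) = log2(12) = 3.585 bits/symbol. Redundancy = 1 - H/H_max = 1 - 2.19/3.585 = 1 - 0.6109 = 0.3891

0.3891


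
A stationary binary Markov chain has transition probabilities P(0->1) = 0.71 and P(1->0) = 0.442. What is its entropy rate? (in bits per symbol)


Stationary distribution: pi_0 = p10/(p01+p10) = 0.3837, pi_1 = 0.6163. Entropy rate H' = pi_0*H(p01) + pi_1*H(p10) = 0.3837*0.8687 + 0.6163*0.9903 = 0.9436

0.9436 bits/symbol


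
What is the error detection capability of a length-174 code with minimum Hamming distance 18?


Detection capability = d_min - 1 = 18 - 1 = 17

17 errors


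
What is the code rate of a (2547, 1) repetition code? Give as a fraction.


Rate = k/n = 1/2547

1/2547


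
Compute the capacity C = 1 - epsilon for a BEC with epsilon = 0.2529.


C = 1 - epsilon = 1 - 0.2529 = 0.7471

0.7471 bits


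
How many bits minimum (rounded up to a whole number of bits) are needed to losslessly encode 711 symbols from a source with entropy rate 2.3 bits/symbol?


Minimum bits >= n * H = 711 * 2.3 = 1635.3, rounded up to a whole number of bits = 1636

1636 bits


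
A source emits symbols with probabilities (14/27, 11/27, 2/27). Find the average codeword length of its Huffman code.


Huffman construction (repeatedly merge the two least-probable nodes; each merge adds 1 bit to every symbol beneath it): 2/27 + 11/27 = 13/27; 13/27 + 14/27 = 1. Resulting codeword lengths (in the order the probabilities were given): (1, 2, 2). L_avg = sum(p_i * l_i) = 14/27*1 + 11/27*2 + 2/27*2 = 40/27 = 1.4815

1.4815 bits


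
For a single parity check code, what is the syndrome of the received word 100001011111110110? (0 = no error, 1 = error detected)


Syndrome = XOR of all bits = 1 XOR 0 XOR 0 XOR 0 XOR 0 XOR 1 XOR 0 XOR 1 XOR 1 XOR 1 XOR 1 XOR 1 XOR 1 XOR 1 XOR 0 XOR 1 XOR 1 XOR 0 = 1

1


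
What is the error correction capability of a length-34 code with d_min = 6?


Correction capability = floor((d-1)/2) = floor((6-1)/2) = 2

2 errors


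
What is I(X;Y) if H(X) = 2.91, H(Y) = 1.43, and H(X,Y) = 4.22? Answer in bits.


I(X;Y) = H(X) + H(Y) - H(X,Y) = 2.91 + 1.43 - 4.22 = 0.12

0.12 bits


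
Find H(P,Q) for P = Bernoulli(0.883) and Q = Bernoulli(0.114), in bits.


H(P,Q) = -p*log2(q) - (1-p)*log2(1-q). -0.883*log2(0.114) = 2.766346; -0.117*log2(0.886) = 0.020431. H(P,Q) = 2.766346 + 0.020431 = 2.7868

2.7868 bits


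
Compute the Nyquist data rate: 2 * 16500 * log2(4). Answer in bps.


Rate = 2 * B * log2(M) = 2 * 16500 * 2.0 = 66000.0

66000.0 bps


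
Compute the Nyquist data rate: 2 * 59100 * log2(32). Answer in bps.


Rate = 2 * B * log2(M) = 2 * 59100 * 5.0 = 591000.0

591000.0 bps


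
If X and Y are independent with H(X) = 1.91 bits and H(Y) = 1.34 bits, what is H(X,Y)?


For independent variables, H(X,Y) = H(X) + H(Y) = 1.91 + 1.34 = 3.25

3.25 bits


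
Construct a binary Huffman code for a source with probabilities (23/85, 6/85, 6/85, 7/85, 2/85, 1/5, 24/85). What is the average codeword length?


Huffman construction (repeatedly merge the two least-probable nodes; each merge adds 1 bit to every symbol beneath it): 2/85 + 6/85 = 8/85; 6/85 + 7/85 = 13/85; 8/85 + 13/85 = 21/85; 1/5 + 21/85 = 38/85; 23/85 + 24/85 = 47/85; 38/85 + 47/85 = 1. Resulting codeword lengths (in the order the probabilities were given): (2, 4, 4, 4, 4, 2, 2). L_avg = sum(p_i * l_i) = 23/85*2 + 6/85*4 + 6/85*4 + 7/85*4 + 2/85*4 + 1/5*2 + 24/85*2 = 212/85 = 2.4941

2.4941 bits


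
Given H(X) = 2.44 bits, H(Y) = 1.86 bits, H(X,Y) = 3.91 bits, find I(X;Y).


I(X;Y) = H(X) + H(Y) - H(X,Y) = 2.44 + 1.86 - 3.91 = 0.39

0.39 bits


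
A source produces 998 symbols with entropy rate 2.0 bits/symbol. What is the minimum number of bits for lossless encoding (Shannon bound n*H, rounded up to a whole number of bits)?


Minimum bits >= n * H = 998 * 2.0 = 1996.0, rounded up to a whole number of bits = 1996

1996 bits


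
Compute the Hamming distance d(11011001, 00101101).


Count differing positions: ^ ^ ^ ^ . ^ . . = 5 differences

5


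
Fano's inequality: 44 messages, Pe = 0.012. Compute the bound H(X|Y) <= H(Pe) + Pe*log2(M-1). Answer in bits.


H(Pe) = -Pe*log2(Pe) - (1-Pe)*log2(1-Pe) = -0.012*log2(0.012) - 0.988*log2(0.988) = 0.076570 + 0.017208 = 0.0938. Pe*log2(M-1) = 0.012*log2(43) = 0.065115. Bound = H(Pe) + Pe*log2(M-1) = 0.076570 + 0.017208 + 0.065115 = 0.1589

0.1589 bits


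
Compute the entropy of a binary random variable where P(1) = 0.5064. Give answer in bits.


H = -p*log2(p) - (1-p)*log2(1-p). -0.5064*log2(0.5064) = 0.497108; -0.4936*log2(0.4936) = 0.502774. H = 0.497108 + 0.502774 = 0.9999

0.9999 bits


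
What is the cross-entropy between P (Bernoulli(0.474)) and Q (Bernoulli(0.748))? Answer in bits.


H(P,Q) = -p*log2(q) - (1-p)*log2(1-q). -0.474*log2(0.748) = 0.198554; -0.526*log2(0.252) = 1.045953. H(P,Q) = 0.198554 + 1.045953 = 1.2445

1.2445 bits


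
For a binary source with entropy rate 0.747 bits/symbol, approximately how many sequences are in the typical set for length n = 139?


log2|A_typical| = nH = 139 * 0.747 = 103.833, so |A_typical| ~ 2^103.833 = 1.807e+31

1.807e+31


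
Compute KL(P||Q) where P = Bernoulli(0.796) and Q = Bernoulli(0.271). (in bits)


KL = p*log2(p/q) + (1-p)*log2((1-p)/(1-q)) = 0.796*log2(0.796/0.271) + 0.204*log2(0.204/0.729) = 0.8625

0.8625 bits


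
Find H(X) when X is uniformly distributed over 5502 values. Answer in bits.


H = log2(n) = log2(5502) = 12.4257

12.4257 bits


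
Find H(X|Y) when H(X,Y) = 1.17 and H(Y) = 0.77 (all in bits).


H(X|Y) = H(X,Y) - H(Y) = 1.17 - 0.77 = 0.4

0.4 bits


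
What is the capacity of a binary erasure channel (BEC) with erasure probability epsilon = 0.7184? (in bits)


C = 1 - epsilon = 1 - 0.7184 = 0.2816

0.2816 bits


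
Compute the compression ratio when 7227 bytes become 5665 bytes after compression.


Ratio = original / compressed = 7227 / 5665 = 1.2757

1.2757


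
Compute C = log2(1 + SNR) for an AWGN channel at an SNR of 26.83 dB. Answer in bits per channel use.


SNR_linear = 10^(26.83/10) = 481.9478; C = log2(1 + SNR_linear) = log2(1 + 481.9478) = 8.9157

8.9157 bits/channel use


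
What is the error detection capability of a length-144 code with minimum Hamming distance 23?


Detection capability = d_min - 1 = 23 - 1 = 22

22 errors


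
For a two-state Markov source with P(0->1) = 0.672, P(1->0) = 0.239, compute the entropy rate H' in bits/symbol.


Stationary distribution: pi_0 = p10/(p01+p10) = 0.2623, pi_1 = 0.7377. Entropy rate H' = pi_0*H(p01) + pi_1*H(p10) = 0.2623*0.9129 + 0.7377*0.7934 = 0.8247

0.8247 bits/symbol


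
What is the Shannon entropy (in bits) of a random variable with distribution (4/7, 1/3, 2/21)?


H = -sum(p_i * log2(p_i)). Terms: -(4/7)*log2(4/7) = 0.461346; -(1/3)*log2(1/3) = 0.528321; -(2/21)*log2(2/21) = 0.323078. H = 0.461346 + 0.528321 + 0.323078 = 1.3127

1.3127 bits


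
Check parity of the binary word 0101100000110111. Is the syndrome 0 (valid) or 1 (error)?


Syndrome = XOR of all bits = 0 XOR 1 XOR 0 XOR 1 XOR 1 XOR 0 XOR 0 XOR 0 XOR 0 XOR 0 XOR 1 XOR 1 XOR 0 XOR 1 XOR 1 XOR 1 = 0

0


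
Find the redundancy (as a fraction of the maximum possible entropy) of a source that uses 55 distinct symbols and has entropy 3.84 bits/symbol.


H_max = log2(K) = log2(55) = 5.7814 bits/symbol. Redundancy = 1 - H/H_max = 1 - 3.84/5.7814 = 1 - 0.6642 = 0.3358

0.3358


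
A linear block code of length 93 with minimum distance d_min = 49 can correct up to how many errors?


Correction capability = floor((d-1)/2) = floor((49-1)/2) = 24

24 errors


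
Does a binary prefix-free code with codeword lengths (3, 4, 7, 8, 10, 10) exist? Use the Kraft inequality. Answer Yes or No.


Kraft sum = sum(2^(-l_i)) = 0.2012, need <= 1. Result: satisfied (a binary prefix-free code with these lengths exists)

Yes


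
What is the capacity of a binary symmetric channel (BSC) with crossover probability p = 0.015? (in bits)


H(p) = -p*log2(p) - (1-p)*log2(1-p) = -0.015*log2(0.015) - 0.985*log2(0.985) = 0.090883 + 0.021477 = 0.1124. C = 1 - H(p) = 1 - 0.1124 = 0.8876

0.8876 bits


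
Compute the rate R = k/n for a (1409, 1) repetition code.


Rate = k/n = 1/1409

1/1409


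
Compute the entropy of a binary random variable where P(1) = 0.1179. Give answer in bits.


H = -p*log2(p) - (1-p)*log2(1-p). -0.1179*log2(0.1179) = 0.363647; -0.8821*log2(0.8821) = 0.159648. H = 0.363647 + 0.159648 = 0.5233

0.5233 bits


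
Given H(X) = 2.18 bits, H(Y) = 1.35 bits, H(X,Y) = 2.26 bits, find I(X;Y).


I(X;Y) = H(X) + H(Y) - H(X,Y) = 2.18 + 1.35 - 2.26 = 1.27

1.27 bits


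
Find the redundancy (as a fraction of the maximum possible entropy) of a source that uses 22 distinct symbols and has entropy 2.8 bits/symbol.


H_max = log2(K) = log2(22) = 4.4594 bits/symbol. Redundancy = 1 - H/H_max = 1 - 2.8/4.4594 = 1 - 0.6279 = 0.3721

0.3721


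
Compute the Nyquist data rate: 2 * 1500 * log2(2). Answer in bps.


Rate = 2 * B * log2(M) = 2 * 1500 * 1.0 = 3000.0

3000.0 bps


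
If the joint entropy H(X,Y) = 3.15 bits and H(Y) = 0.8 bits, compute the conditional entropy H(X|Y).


H(X|Y) = H(X,Y) - H(Y) = 3.15 - 0.8 = 2.35

2.35 bits


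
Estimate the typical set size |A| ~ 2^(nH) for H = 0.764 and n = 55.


log2|A_typical| = nH = 55 * 0.764 = 42.02, so |A_typical| ~ 2^42.02 = 4.459e+12

4.459e+12


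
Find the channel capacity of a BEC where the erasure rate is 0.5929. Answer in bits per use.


C = 1 - epsilon = 1 - 0.5929 = 0.4071

0.4071 bits


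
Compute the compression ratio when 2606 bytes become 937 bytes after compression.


Ratio = original / compressed = 2606 / 937 = 2.7812

2.7812


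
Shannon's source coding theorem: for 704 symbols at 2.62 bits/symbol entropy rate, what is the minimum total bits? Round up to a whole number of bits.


Minimum bits >= n * H = 704 * 2.62 = 1844.48, rounded up to a whole number of bits = 1845

1845 bits


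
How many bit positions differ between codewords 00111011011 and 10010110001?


Count differing positions: ^ . ^ . ^ ^ . ^ . ^ . = 6 differences

6


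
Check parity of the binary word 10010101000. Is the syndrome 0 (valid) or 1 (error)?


Syndrome = XOR of all bits = 1 XOR 0 XOR 0 XOR 1 XOR 0 XOR 1 XOR 0 XOR 1 XOR 0 XOR 0 XOR 0 = 0

0


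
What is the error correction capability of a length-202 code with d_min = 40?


Correction capability = floor((d-1)/2) = floor((40-1)/2) = 19

19 errors


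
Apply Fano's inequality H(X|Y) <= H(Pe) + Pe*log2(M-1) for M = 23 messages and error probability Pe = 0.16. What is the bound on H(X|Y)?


H(Pe) = -Pe*log2(Pe) - (1-Pe)*log2(1-Pe) = -0.16*log2(0.16) - 0.84*log2(0.84) = 0.423017 + 0.211293 = 0.6343. Pe*log2(M-1) = 0.16*log2(22) = 0.713509. Bound = H(Pe) + Pe*log2(M-1) = 0.423017 + 0.211293 + 0.713509 = 1.3478

1.3478 bits


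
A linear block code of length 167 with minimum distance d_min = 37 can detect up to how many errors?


Detection capability = d_min - 1 = 37 - 1 = 36

36 errors


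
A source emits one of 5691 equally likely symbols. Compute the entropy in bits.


H = log2(n) = log2(5691) = 12.4745

12.4745 bits


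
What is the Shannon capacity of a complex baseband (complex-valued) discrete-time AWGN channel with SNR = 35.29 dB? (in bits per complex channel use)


SNR_linear = 10^(35.29/10) = 3380.6484; C = log2(1 + SNR_linear) = log2(1 + 3380.6484) = 11.7235

11.7235 bits/channel use


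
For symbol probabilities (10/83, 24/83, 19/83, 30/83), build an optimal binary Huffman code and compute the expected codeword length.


Huffman construction (repeatedly merge the two least-probable nodes; each merge adds 1 bit to every symbol beneath it): 10/83 + 19/83 = 29/83; 24/83 + 29/83 = 53/83; 30/83 + 53/83 = 1. Resulting codeword lengths (in the order the probabilities were given): (3, 2, 3, 1). L_avg = sum(p_i * l_i) = 10/83*3 + 24/83*2 + 19/83*3 + 30/83*1 = 165/83 = 1.988

1.988 bits


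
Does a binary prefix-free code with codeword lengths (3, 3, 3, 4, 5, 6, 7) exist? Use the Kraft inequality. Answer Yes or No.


Kraft sum = sum(2^(-l_i)) = 0.4922, need <= 1. Result: satisfied (a binary prefix-free code with these lengths exists)

Yes


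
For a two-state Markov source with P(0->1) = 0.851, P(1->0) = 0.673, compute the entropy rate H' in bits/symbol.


Stationary distribution: pi_0 = p10/(p01+p10) = 0.4416, pi_1 = 0.5584. Entropy rate H' = pi_0*H(p01) + pi_1*H(p10) = 0.4416*0.6073 + 0.5584*0.9118 = 0.7774

0.7774 bits/symbol


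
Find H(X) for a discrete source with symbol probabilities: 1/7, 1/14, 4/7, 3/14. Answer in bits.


H = -sum(p_i * log2(p_i)). Terms: -(1/7)*log2(1/7) = 0.401051; -(1/14)*log2(1/14) = 0.271954; -(4/7)*log2(4/7) = 0.461346; -(3/14)*log2(3/14) = 0.476227. H = 0.401051 + 0.271954 + 0.461346 + 0.476227 = 1.6106

1.6106 bits


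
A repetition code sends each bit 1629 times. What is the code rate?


Rate = k/n = 1/1629

1/1629


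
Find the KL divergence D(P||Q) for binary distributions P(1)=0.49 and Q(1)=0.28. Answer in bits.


KL = p*log2(p/q) + (1-p)*log2((1-p)/(1-q)) = 0.49*log2(0.49/0.28) + 0.51*log2(0.51/0.72) = 0.1419

0.1419 bits


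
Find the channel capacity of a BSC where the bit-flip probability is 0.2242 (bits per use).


H(p) = -p*log2(p) - (1-p)*log2(1-p) = -0.2242*log2(0.2242) - 0.7758*log2(0.7758) = 0.483631 + 0.284132 = 0.7678. C = 1 - H(p) = 1 - 0.7678 = 0.2322

0.2322 bits


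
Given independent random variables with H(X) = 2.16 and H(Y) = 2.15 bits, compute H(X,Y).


For independent variables, H(X,Y) = H(X) + H(Y) = 2.16 + 2.15 = 4.31

4.31 bits


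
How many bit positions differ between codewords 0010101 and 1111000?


Count differing positions: ^ ^ . ^ ^ . ^ = 5 differences

5


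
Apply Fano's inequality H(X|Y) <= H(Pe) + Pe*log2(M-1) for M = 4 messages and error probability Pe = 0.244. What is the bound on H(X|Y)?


H(Pe) = -Pe*log2(Pe) - (1-Pe)*log2(1-Pe) = -0.244*log2(0.244) - 0.756*log2(0.756) = 0.496551 + 0.305078 = 0.8016. Pe*log2(M-1) = 0.244*log2(3) = 0.386731. Bound = H(Pe) + Pe*log2(M-1) = 0.496551 + 0.305078 + 0.386731 = 1.1884

1.1884 bits


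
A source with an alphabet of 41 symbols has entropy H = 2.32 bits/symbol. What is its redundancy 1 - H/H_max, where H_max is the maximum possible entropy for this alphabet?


H_max = log2(K) = log2(41) = 5.3576 bits/symbol. Redundancy = 1 - H/H_max = 1 - 2.32/5.3576 = 1 - 0.433 = 0.567

0.567


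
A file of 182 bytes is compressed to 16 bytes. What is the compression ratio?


Ratio = original / compressed = 182 / 16 = 11.375

11.375


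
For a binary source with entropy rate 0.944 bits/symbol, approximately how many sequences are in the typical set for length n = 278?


log2|A_typical| = nH = 278 * 0.944 = 262.432, so |A_typical| ~ 2^262.432 = 9.998e+78

9.998e+78


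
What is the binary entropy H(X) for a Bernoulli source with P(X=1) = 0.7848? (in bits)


H = -p*log2(p) - (1-p)*log2(1-p). -0.7848*log2(0.7848) = 0.274368; -0.2152*log2(0.2152) = 0.476937. H = 0.274368 + 0.476937 = 0.7513

0.7513 bits


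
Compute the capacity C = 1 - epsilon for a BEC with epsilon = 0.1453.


C = 1 - epsilon = 1 - 0.1453 = 0.8547

0.8547 bits


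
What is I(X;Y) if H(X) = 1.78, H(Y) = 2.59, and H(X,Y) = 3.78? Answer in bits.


I(X;Y) = H(X) + H(Y) - H(X,Y) = 1.78 + 2.59 - 3.78 = 0.59

0.59 bits


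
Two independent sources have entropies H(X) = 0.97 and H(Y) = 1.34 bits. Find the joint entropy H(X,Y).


For independent variables, H(X,Y) = H(X) + H(Y) = 0.97 + 1.34 = 2.31

2.31 bits


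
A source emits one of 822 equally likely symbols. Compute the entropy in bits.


H = log2(n) = log2(822) = 9.683

9.683 bits


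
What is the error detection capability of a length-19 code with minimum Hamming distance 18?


Detection capability = d_min - 1 = 18 - 1 = 17

17 errors


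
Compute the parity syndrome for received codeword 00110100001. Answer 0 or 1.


Syndrome = XOR of all bits = 0 XOR 0 XOR 1 XOR 1 XOR 0 XOR 1 XOR 0 XOR 0 XOR 0 XOR 0 XOR 1 = 0

0


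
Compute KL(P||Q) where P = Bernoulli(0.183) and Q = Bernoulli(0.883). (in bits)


KL = p*log2(p/q) + (1-p)*log2((1-p)/(1-q)) = 0.183*log2(0.183/0.883) + 0.817*log2(0.817/0.117) = 1.8752

1.8752 bits


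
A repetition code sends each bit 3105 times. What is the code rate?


Rate = k/n = 1/3105

1/3105


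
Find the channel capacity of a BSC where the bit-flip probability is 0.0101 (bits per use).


H(p) = -p*log2(p) - (1-p)*log2(1-p) = -0.0101*log2(0.0101) - 0.9899*log2(0.9899) = 0.066958 + 0.014497 = 0.0815. C = 1 - H(p) = 1 - 0.0815 = 0.9185

0.9185 bits


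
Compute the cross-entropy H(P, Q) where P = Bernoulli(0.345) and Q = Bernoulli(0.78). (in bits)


H(P,Q) = -p*log2(q) - (1-p)*log2(1-q). -0.345*log2(0.78) = 0.123667; -0.655*log2(0.22) = 1.430798. H(P,Q) = 0.123667 + 1.430798 = 1.5545

1.5545 bits


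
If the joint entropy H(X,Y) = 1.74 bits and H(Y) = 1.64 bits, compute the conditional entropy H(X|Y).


H(X|Y) = H(X,Y) - H(Y) = 1.74 - 1.64 = 0.1

0.1 bits


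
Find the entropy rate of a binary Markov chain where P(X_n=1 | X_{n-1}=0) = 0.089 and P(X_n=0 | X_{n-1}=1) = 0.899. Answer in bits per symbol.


Stationary distribution: pi_0 = p10/(p01+p10) = 0.9099, pi_1 = 0.0901. Entropy rate H' = pi_0*H(p01) + pi_1*H(p10) = 0.9099*0.4331 + 0.0901*0.4722 = 0.4366

0.4366 bits/symbol


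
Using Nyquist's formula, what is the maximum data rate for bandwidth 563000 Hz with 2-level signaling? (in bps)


Rate = 2 * B * log2(M) = 2 * 563000 * 1.0 = 1126000.0

1126000.0 bps
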